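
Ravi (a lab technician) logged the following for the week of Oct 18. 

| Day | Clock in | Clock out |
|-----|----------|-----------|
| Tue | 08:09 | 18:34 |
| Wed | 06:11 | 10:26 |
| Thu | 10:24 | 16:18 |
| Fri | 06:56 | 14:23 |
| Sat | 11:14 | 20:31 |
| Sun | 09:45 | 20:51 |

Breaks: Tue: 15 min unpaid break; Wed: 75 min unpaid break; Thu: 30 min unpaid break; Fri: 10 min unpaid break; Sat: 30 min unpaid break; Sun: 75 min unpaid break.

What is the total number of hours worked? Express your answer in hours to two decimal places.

44.48 hours

Tue: 08:09–18:34 = 10 h 25 min; less 15 min break → 10 h 10 min
Wed: 06:11–10:26 = 4 h 15 min; less 75 min break → 3 h 0 min
Thu: 10:24–16:18 = 5 h 54 min; less 30 min break → 5 h 24 min
Fri: 06:56–14:23 = 7 h 27 min; less 10 min break → 7 h 17 min
Sat: 11:14–20:31 = 9 h 17 min; less 30 min break → 8 h 47 min
Sun: 09:45–20:51 = 11 h 6 min; less 75 min break → 9 h 51 min
Total: 10 h 10 min + 3 h 0 min + 5 h 24 min + 7 h 17 min + 8 h 47 min + 9 h 51 min = 44 h 29 min.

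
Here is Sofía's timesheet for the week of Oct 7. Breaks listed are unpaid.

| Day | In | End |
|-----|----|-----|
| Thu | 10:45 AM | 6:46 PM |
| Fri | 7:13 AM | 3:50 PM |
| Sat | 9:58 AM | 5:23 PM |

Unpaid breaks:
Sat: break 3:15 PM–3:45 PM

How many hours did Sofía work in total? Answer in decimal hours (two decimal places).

Thu: 10:45 AM–6:46 PM = 8 h 1 min
Fri: 7:13 AM–3:50 PM = 8 h 37 min
Sat: 9:58 AM–5:23 PM = 7 h 25 min; less 30 min break → 6 h 55 min
Total: 8 h 1 min + 8 h 37 min + 6 h 55 min = 23 h 33 min.

23.55 hours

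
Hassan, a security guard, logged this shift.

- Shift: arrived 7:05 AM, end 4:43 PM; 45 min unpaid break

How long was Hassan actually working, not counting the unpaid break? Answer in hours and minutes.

Shift: 7:05 AM–4:43 PM = 9 h 38 min; less 45 min break → 8 h 53 min

8 h 53 min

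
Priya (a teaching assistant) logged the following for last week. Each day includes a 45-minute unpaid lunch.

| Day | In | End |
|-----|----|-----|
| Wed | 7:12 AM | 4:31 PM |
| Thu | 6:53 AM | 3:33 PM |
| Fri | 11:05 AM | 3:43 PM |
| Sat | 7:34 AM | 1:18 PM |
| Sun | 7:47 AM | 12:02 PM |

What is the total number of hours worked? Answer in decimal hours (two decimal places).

28.85 hours

Wed: 7:12 AM–4:31 PM = 9 h 19 min; less 45 min break → 8 h 34 min
Thu: 6:53 AM–3:33 PM = 8 h 40 min; less 45 min break → 7 h 55 min
Fri: 11:05 AM–3:43 PM = 4 h 38 min; less 45 min break → 3 h 53 min
Sat: 7:34 AM–1:18 PM = 5 h 44 min; less 45 min break → 4 h 59 min
Sun: 7:47 AM–12:02 PM = 4 h 15 min; less 45 min break → 3 h 30 min
Total: 8 h 34 min + 7 h 55 min + 3 h 53 min + 4 h 59 min + 3 h 30 min = 28 h 51 min.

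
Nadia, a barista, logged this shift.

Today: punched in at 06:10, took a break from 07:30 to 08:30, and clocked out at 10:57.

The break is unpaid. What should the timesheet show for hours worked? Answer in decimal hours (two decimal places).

3.78 hours

Today: 06:10–10:57 = 4 h 47 min; less 60 min break → 3 h 47 min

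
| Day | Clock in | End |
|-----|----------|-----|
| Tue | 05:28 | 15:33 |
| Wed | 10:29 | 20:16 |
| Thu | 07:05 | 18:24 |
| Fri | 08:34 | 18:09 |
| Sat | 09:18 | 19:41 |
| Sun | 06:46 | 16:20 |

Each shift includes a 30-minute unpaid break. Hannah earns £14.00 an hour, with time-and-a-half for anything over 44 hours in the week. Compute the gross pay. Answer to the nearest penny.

£904.05

Tue: 05:28–15:33 = 10 h 5 min; less 30 min break → 9 h 35 min
Wed: 10:29–20:16 = 9 h 47 min; less 30 min break → 9 h 17 min
Thu: 07:05–18:24 = 11 h 19 min; less 30 min break → 10 h 49 min
Fri: 08:34–18:09 = 9 h 35 min; less 30 min break → 9 h 5 min
Sat: 09:18–19:41 = 10 h 23 min; less 30 min break → 9 h 53 min
Sun: 06:46–16:20 = 9 h 34 min; less 30 min break → 9 h 4 min
Total worked: 57 h 43 min = 3463 min.
Regular 44 h 0 min = 2640 min at £14.00/h; overtime 13 h 43 min = 823 min at £21.00/h.
Pay = (2640 × £14.00 + 823 × £21.00) ÷ 60 = £904.05.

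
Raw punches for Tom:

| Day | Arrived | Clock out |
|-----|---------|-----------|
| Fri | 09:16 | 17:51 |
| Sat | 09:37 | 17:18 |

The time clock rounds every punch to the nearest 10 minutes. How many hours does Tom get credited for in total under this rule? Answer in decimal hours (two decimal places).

16.17 hours

Fri: in 09:16→09:20, out 17:51→17:50; 8 h 30 min
Sat: in 09:37→09:40, out 17:18→17:20; 7 h 40 min
Total credited: 16 h 10 min.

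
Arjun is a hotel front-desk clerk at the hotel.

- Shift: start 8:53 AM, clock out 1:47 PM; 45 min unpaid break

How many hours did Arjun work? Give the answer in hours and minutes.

4 h 9 min

Shift: 8:53 AM–1:47 PM = 4 h 54 min; less 45 min break → 4 h 9 min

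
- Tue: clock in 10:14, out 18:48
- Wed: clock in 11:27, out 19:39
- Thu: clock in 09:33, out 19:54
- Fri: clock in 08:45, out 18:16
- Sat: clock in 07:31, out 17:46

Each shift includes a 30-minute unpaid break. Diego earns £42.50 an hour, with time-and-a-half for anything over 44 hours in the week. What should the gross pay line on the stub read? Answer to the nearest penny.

Tue: 10:14–18:48 = 8 h 34 min; less 30 min break → 8 h 4 min
Wed: 11:27–19:39 = 8 h 12 min; less 30 min break → 7 h 42 min
Thu: 09:33–19:54 = 10 h 21 min; less 30 min break → 9 h 51 min
Fri: 08:45–18:16 = 9 h 31 min; less 30 min break → 9 h 1 min
Sat: 07:31–17:46 = 10 h 15 min; less 30 min break → 9 h 45 min
Total worked: 44 h 23 min = 2663 min.
Regular 44 h 0 min = 2640 min at £42.50/h; overtime 0 h 23 min = 23 min at £63.75/h.
Pay = (2640 × £42.50 + 23 × £63.75) ÷ 60 = £1894.44.

£1894.44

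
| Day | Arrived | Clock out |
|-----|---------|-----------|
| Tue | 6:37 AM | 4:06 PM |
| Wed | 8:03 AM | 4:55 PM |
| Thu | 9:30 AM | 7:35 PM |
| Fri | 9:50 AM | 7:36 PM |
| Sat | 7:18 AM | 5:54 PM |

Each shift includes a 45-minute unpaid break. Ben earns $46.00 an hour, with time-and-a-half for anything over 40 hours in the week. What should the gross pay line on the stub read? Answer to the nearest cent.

$2188.45

Tue: 6:37 AM–4:06 PM = 9 h 29 min; less 45 min break → 8 h 44 min
Wed: 8:03 AM–4:55 PM = 8 h 52 min; less 45 min break → 8 h 7 min
Thu: 9:30 AM–7:35 PM = 10 h 5 min; less 45 min break → 9 h 20 min
Fri: 9:50 AM–7:36 PM = 9 h 46 min; less 45 min break → 9 h 1 min
Sat: 7:18 AM–5:54 PM = 10 h 36 min; less 45 min break → 9 h 51 min
Total worked: 45 h 3 min = 2703 min.
Regular 40 h 0 min = 2400 min at $46.00/h; overtime 5 h 3 min = 303 min at $69.00/h.
Pay = (2400 × $46.00 + 303 × $69.00) ÷ 60 = $2188.45.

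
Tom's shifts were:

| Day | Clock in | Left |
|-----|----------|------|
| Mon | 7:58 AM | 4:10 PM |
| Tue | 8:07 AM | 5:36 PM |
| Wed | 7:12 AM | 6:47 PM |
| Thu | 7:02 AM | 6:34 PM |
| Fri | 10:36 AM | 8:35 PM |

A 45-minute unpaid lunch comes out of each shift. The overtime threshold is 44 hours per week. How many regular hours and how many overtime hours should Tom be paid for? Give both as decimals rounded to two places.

Mon: 7:58 AM–4:10 PM = 8 h 12 min; less 45 min break → 7 h 27 min
Tue: 8:07 AM–5:36 PM = 9 h 29 min; less 45 min break → 8 h 44 min
Wed: 7:12 AM–6:47 PM = 11 h 35 min; less 45 min break → 10 h 50 min
Thu: 7:02 AM–6:34 PM = 11 h 32 min; less 45 min break → 10 h 47 min
Fri: 10:36 AM–8:35 PM = 9 h 59 min; less 45 min break → 9 h 14 min
Total worked: 47 h 2 min = 47.03 h.
Threshold 44 h → overtime 3 h 2 min, regular 44 h 0 min.

Regular 44.00 hours, overtime 3.03 hours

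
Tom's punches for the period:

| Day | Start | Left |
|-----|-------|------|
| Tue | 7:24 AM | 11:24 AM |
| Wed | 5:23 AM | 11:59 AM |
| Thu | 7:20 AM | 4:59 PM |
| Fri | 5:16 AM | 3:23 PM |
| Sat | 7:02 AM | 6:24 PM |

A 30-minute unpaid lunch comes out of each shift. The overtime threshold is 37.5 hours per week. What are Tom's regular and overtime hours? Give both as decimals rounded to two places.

Regular 37.50 hours, overtime 1.73 hours

Tue: 7:24 AM–11:24 AM = 4 h 0 min; less 30 min break → 3 h 30 min
Wed: 5:23 AM–11:59 AM = 6 h 36 min; less 30 min break → 6 h 6 min
Thu: 7:20 AM–4:59 PM = 9 h 39 min; less 30 min break → 9 h 9 min
Fri: 5:16 AM–3:23 PM = 10 h 7 min; less 30 min break → 9 h 37 min
Sat: 7:02 AM–6:24 PM = 11 h 22 min; less 30 min break → 10 h 52 min
Total worked: 39 h 14 min = 39.23 h.
Threshold 37.5 h → overtime 1 h 44 min, regular 37 h 30 min.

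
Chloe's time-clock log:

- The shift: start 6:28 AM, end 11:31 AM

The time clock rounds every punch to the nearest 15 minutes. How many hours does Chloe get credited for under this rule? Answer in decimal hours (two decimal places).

The shift: in 6:28 AM→6:30 AM, out 11:31 AM→11:30 AM; 5 h 0 min

5.00 hours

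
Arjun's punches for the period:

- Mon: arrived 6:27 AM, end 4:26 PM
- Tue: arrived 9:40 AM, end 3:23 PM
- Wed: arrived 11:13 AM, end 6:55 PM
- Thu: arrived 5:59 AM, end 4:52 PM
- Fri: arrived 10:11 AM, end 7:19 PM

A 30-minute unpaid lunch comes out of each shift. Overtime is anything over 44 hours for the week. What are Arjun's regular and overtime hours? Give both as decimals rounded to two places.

Regular 40.92 hours, overtime 0.00 hours

Mon: 6:27 AM–4:26 PM = 9 h 59 min; less 30 min break → 9 h 29 min
Tue: 9:40 AM–3:23 PM = 5 h 43 min; less 30 min break → 5 h 13 min
Wed: 11:13 AM–6:55 PM = 7 h 42 min; less 30 min break → 7 h 12 min
Thu: 5:59 AM–4:52 PM = 10 h 53 min; less 30 min break → 10 h 23 min
Fri: 10:11 AM–7:19 PM = 9 h 8 min; less 30 min break → 8 h 38 min
Total worked: 40 h 55 min = 40.92 h.
Threshold 44 h → overtime 0 h 0 min, regular 40 h 55 min.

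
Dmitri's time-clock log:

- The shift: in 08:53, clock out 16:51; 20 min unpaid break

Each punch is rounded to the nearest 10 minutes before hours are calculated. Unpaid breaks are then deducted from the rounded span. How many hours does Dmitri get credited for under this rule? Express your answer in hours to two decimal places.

The shift: in 08:53→08:50, out 16:51→16:50; 8 h 0 min − 20 min = 7 h 40 min

7.67 hours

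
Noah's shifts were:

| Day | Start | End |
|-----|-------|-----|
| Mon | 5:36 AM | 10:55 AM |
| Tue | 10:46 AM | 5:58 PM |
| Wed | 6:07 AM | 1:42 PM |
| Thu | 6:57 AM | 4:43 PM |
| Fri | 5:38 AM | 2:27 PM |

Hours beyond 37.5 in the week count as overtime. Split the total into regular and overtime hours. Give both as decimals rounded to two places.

Regular 37.50 hours, overtime 1.18 hours

Mon: 5:36 AM–10:55 AM = 5 h 19 min
Tue: 10:46 AM–5:58 PM = 7 h 12 min
Wed: 6:07 AM–1:42 PM = 7 h 35 min
Thu: 6:57 AM–4:43 PM = 9 h 46 min
Fri: 5:38 AM–2:27 PM = 8 h 49 min
Total worked: 38 h 41 min = 38.68 h.
Threshold 37.5 h → overtime 1 h 11 min, regular 37 h 30 min.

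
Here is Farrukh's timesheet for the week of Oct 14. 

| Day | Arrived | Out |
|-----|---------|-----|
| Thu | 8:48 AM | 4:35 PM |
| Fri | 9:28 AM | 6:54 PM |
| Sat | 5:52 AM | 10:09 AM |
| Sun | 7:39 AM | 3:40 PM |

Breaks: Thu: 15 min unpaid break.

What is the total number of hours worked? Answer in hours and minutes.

Thu: 8:48 AM–4:35 PM = 7 h 47 min; less 15 min break → 7 h 32 min
Fri: 9:28 AM–6:54 PM = 9 h 26 min
Sat: 5:52 AM–10:09 AM = 4 h 17 min
Sun: 7:39 AM–3:40 PM = 8 h 1 min
Total: 7 h 32 min + 9 h 26 min + 4 h 17 min + 8 h 1 min = 29 h 16 min.

29 h 16 min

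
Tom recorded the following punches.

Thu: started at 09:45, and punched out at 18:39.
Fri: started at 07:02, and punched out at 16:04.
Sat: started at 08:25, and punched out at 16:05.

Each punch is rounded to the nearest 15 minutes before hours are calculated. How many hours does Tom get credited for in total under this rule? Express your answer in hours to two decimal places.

25.50 hours

Thu: in 09:45→09:45, out 18:39→18:45; 9 h 0 min
Fri: in 07:02→07:00, out 16:04→16:00; 9 h 0 min
Sat: in 08:25→08:30, out 16:05→16:00; 7 h 30 min
Total credited: 25 h 30 min.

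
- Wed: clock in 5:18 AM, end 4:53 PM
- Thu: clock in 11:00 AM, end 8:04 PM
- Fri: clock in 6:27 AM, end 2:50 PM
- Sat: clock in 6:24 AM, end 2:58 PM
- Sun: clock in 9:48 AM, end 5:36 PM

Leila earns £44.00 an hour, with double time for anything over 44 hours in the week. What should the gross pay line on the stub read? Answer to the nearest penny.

£2059.20

Wed: 5:18 AM–4:53 PM = 11 h 35 min
Thu: 11:00 AM–8:04 PM = 9 h 4 min
Fri: 6:27 AM–2:50 PM = 8 h 23 min
Sat: 6:24 AM–2:58 PM = 8 h 34 min
Sun: 9:48 AM–5:36 PM = 7 h 48 min
Total worked: 45 h 24 min = 2724 min.
Regular 44 h 0 min = 2640 min at £44.00/h; overtime 1 h 24 min = 84 min at £88.00/h.
Pay = (2640 × £44.00 + 84 × £88.00) ÷ 60 = £2059.20.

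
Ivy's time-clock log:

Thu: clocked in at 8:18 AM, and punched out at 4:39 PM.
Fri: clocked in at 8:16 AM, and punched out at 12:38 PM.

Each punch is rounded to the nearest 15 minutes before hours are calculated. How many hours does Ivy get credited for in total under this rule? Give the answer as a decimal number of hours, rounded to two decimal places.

13.00 hours

Thu: in 8:18 AM→8:15 AM, out 4:39 PM→4:45 PM; 8 h 30 min
Fri: in 8:16 AM→8:15 AM, out 12:38 PM→12:45 PM; 4 h 30 min
Total credited: 13 h 0 min.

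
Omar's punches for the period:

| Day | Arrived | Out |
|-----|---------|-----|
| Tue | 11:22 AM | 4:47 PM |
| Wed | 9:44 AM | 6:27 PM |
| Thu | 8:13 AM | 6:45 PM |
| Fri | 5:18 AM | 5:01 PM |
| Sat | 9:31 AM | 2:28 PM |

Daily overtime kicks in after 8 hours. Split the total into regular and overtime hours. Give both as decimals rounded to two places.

Tue: 11:22 AM–4:47 PM = 5 h 25 min
Wed: 9:44 AM–6:27 PM = 8 h 43 min
Thu: 8:13 AM–6:45 PM = 10 h 32 min
Fri: 5:18 AM–5:01 PM = 11 h 43 min
Sat: 9:31 AM–2:28 PM = 4 h 57 min
Tue reg 5 h 25 min / OT 0 h 0 min; Wed reg 8 h 0 min / OT 0 h 43 min; Thu reg 8 h 0 min / OT 2 h 32 min; Fri reg 8 h 0 min / OT 3 h 43 min; Sat reg 4 h 57 min / OT 0 h 0 min.
Totals: regular 34 h 22 min, overtime 6 h 58 min.

Regular 34.37 hours, overtime 6.97 hours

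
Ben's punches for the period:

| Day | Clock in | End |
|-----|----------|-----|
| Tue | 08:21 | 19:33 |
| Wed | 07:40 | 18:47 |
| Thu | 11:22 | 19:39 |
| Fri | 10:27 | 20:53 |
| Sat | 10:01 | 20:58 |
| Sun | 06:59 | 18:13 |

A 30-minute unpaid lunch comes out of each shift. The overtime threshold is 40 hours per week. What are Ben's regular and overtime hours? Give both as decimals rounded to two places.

Regular 40.00 hours, overtime 20.22 hours

Tue: 08:21–19:33 = 11 h 12 min; less 30 min break → 10 h 42 min
Wed: 07:40–18:47 = 11 h 7 min; less 30 min break → 10 h 37 min
Thu: 11:22–19:39 = 8 h 17 min; less 30 min break → 7 h 47 min
Fri: 10:27–20:53 = 10 h 26 min; less 30 min break → 9 h 56 min
Sat: 10:01–20:58 = 10 h 57 min; less 30 min break → 10 h 27 min
Sun: 06:59–18:13 = 11 h 14 min; less 30 min break → 10 h 44 min
Total worked: 60 h 13 min = 60.22 h.
Threshold 40 h → overtime 20 h 13 min, regular 40 h 0 min.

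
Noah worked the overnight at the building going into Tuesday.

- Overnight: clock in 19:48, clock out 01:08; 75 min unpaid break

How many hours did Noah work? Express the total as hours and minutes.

Overnight: 19:48 → midnight = 4 h 12 min; midnight → 01:08 = 1 h 8 min; span 5 h 20 min; less 75 min break → 4 h 5 min

4 h 5 min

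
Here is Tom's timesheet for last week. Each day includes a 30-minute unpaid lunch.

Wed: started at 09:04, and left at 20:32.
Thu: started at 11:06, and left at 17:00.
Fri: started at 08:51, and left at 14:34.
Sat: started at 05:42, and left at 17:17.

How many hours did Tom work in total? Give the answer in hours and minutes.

32 h 40 min

Wed: 09:04–20:32 = 11 h 28 min; less 30 min break → 10 h 58 min
Thu: 11:06–17:00 = 5 h 54 min; less 30 min break → 5 h 24 min
Fri: 08:51–14:34 = 5 h 43 min; less 30 min break → 5 h 13 min
Sat: 05:42–17:17 = 11 h 35 min; less 30 min break → 11 h 5 min
Total: 10 h 58 min + 5 h 24 min + 5 h 13 min + 11 h 5 min = 32 h 40 min.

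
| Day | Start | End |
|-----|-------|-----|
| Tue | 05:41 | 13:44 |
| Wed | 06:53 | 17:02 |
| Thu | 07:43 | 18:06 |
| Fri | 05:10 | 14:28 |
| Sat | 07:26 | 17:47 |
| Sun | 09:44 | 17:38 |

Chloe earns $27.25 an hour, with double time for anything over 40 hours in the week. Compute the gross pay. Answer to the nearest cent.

$1969.27

Tue: 05:41–13:44 = 8 h 3 min
Wed: 06:53–17:02 = 10 h 9 min
Thu: 07:43–18:06 = 10 h 23 min
Fri: 05:10–14:28 = 9 h 18 min
Sat: 07:26–17:47 = 10 h 21 min
Sun: 09:44–17:38 = 7 h 54 min
Total worked: 56 h 8 min = 3368 min.
Regular 40 h 0 min = 2400 min at $27.25/h; overtime 16 h 8 min = 968 min at $54.50/h.
Pay = (2400 × $27.25 + 968 × $54.50) ÷ 60 = $1969.27.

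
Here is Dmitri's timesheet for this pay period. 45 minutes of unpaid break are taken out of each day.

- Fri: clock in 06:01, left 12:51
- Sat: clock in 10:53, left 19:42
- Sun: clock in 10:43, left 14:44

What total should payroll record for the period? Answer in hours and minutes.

17 h 25 min

Fri: 06:01–12:51 = 6 h 50 min; less 45 min break → 6 h 5 min
Sat: 10:53–19:42 = 8 h 49 min; less 45 min break → 8 h 4 min
Sun: 10:43–14:44 = 4 h 1 min; less 45 min break → 3 h 16 min
Total: 6 h 5 min + 8 h 4 min + 3 h 16 min = 17 h 25 min.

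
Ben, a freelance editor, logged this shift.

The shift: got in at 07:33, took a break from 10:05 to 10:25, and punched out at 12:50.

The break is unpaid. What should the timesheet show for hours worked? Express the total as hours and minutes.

4 h 57 min

The shift: 07:33–12:50 = 5 h 17 min; less 20 min break → 4 h 57 min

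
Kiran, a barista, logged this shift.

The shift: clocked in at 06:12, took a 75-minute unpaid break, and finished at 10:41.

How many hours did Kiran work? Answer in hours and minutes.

3 h 14 min

The shift: 06:12–10:41 = 4 h 29 min; less 75 min break → 3 h 14 min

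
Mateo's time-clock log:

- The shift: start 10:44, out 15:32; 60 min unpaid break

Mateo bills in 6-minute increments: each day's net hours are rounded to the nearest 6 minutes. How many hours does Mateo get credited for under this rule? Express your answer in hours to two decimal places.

3.80 hours

The shift: 10:44–15:32 = 4 h 48 min − 60 min = 3 h 48 min → rounds to 3 h 48 min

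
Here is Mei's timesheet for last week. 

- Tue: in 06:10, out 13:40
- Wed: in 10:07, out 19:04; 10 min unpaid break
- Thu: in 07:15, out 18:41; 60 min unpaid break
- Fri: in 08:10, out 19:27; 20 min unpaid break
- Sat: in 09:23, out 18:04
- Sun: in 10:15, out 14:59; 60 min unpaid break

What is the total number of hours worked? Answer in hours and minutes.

Tue: 06:10–13:40 = 7 h 30 min
Wed: 10:07–19:04 = 8 h 57 min; less 10 min break → 8 h 47 min
Thu: 07:15–18:41 = 11 h 26 min; less 60 min break → 10 h 26 min
Fri: 08:10–19:27 = 11 h 17 min; less 20 min break → 10 h 57 min
Sat: 09:23–18:04 = 8 h 41 min
Sun: 10:15–14:59 = 4 h 44 min; less 60 min break → 3 h 44 min
Total: 7 h 30 min + 8 h 47 min + 10 h 26 min + 10 h 57 min + 8 h 41 min + 3 h 44 min = 50 h 5 min.

50 h 5 min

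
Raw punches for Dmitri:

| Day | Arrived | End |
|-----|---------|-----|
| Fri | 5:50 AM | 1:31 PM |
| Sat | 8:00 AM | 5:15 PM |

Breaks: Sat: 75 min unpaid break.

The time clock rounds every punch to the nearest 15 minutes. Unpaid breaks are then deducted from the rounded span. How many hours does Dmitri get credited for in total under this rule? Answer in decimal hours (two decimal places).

15.75 hours

Fri: in 5:50 AM→5:45 AM, out 1:31 PM→1:30 PM; 7 h 45 min
Sat: in 8:00 AM→8:00 AM, out 5:15 PM→5:15 PM; 9 h 15 min − 75 min = 8 h 0 min
Total credited: 15 h 45 min.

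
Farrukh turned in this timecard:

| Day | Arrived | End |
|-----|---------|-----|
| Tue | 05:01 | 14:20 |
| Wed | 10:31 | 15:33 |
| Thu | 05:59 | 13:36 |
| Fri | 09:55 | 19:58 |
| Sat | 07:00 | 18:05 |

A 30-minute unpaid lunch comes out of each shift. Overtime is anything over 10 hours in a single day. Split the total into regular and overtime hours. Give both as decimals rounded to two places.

Regular 40.02 hours, overtime 0.58 hours

Tue: 05:01–14:20 = 9 h 19 min; less 30 min break → 8 h 49 min
Wed: 10:31–15:33 = 5 h 2 min; less 30 min break → 4 h 32 min
Thu: 05:59–13:36 = 7 h 37 min; less 30 min break → 7 h 7 min
Fri: 09:55–19:58 = 10 h 3 min; less 30 min break → 9 h 33 min
Sat: 07:00–18:05 = 11 h 5 min; less 30 min break → 10 h 35 min
Tue reg 8 h 49 min / OT 0 h 0 min; Wed reg 4 h 32 min / OT 0 h 0 min; Thu reg 7 h 7 min / OT 0 h 0 min; Fri reg 9 h 33 min / OT 0 h 0 min; Sat reg 10 h 0 min / OT 0 h 35 min.
Totals: regular 40 h 1 min, overtime 0 h 35 min.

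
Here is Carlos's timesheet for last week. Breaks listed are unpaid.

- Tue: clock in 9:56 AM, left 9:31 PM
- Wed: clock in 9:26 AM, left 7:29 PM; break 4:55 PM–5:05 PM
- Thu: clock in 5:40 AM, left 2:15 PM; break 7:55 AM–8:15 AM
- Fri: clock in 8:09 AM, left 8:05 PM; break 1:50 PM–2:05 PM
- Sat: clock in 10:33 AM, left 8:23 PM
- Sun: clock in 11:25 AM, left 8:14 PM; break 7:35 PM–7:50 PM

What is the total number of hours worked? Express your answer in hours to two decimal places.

Tue: 9:56 AM–9:31 PM = 11 h 35 min
Wed: 9:26 AM–7:29 PM = 10 h 3 min; less 10 min break → 9 h 53 min
Thu: 5:40 AM–2:15 PM = 8 h 35 min; less 20 min break → 8 h 15 min
Fri: 8:09 AM–8:05 PM = 11 h 56 min; less 15 min break → 11 h 41 min
Sat: 10:33 AM–8:23 PM = 9 h 50 min
Sun: 11:25 AM–8:14 PM = 8 h 49 min; less 15 min break → 8 h 34 min
Total: 11 h 35 min + 9 h 53 min + 8 h 15 min + 11 h 41 min + 9 h 50 min + 8 h 34 min = 59 h 48 min.

59.80 hours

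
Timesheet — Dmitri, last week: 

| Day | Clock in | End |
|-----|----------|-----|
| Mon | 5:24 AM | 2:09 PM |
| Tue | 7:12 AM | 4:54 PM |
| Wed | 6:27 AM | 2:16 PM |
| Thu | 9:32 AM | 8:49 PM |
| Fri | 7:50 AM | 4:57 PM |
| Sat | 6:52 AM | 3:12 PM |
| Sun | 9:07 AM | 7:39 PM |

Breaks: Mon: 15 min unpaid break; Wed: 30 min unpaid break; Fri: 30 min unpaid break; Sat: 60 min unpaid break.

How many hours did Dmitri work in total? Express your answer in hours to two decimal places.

Mon: 5:24 AM–2:09 PM = 8 h 45 min; less 15 min break → 8 h 30 min
Tue: 7:12 AM–4:54 PM = 9 h 42 min
Wed: 6:27 AM–2:16 PM = 7 h 49 min; less 30 min break → 7 h 19 min
Thu: 9:32 AM–8:49 PM = 11 h 17 min
Fri: 7:50 AM–4:57 PM = 9 h 7 min; less 30 min break → 8 h 37 min
Sat: 6:52 AM–3:12 PM = 8 h 20 min; less 60 min break → 7 h 20 min
Sun: 9:07 AM–7:39 PM = 10 h 32 min
Total: 8 h 30 min + 9 h 42 min + 7 h 19 min + 11 h 17 min + 8 h 37 min + 7 h 20 min + 10 h 32 min = 63 h 17 min.

63.28 hours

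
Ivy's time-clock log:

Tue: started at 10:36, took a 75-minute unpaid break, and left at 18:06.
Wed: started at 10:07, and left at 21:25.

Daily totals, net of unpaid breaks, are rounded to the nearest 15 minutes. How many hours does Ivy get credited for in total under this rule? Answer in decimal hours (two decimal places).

Tue: 10:36–18:06 = 7 h 30 min − 75 min = 6 h 15 min → rounds to 6 h 15 min
Wed: 10:07–21:25 = 11 h 18 min → rounds to 11 h 15 min
Total credited: 17 h 30 min.

17.50 hours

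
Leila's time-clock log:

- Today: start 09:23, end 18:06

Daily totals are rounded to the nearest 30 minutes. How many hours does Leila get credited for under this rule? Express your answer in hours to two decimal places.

8.50 hours

Today: 09:23–18:06 = 8 h 43 min → rounds to 8 h 30 min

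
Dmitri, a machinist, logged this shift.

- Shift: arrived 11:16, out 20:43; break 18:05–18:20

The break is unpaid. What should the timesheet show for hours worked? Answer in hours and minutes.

9 h 12 min

Shift: 11:16–20:43 = 9 h 27 min; less 15 min break → 9 h 12 min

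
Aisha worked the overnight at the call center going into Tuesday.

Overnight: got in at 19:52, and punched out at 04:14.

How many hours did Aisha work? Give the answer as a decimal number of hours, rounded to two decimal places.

Overnight: 19:52 → midnight = 4 h 8 min; midnight → 04:14 = 4 h 14 min; span 8 h 22 min

8.37 hours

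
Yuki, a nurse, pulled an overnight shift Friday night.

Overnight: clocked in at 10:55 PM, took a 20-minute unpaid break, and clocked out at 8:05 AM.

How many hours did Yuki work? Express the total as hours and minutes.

8 h 50 min

Overnight: 10:55 PM → midnight = 1 h 5 min; midnight → 8:05 AM = 8 h 5 min; span 9 h 10 min; less 20 min break → 8 h 50 min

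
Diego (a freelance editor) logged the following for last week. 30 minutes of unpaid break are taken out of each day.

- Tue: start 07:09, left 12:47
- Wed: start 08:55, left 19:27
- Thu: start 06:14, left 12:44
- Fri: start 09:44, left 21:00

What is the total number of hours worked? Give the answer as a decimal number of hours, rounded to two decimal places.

Tue: 07:09–12:47 = 5 h 38 min; less 30 min break → 5 h 8 min
Wed: 08:55–19:27 = 10 h 32 min; less 30 min break → 10 h 2 min
Thu: 06:14–12:44 = 6 h 30 min; less 30 min break → 6 h 0 min
Fri: 09:44–21:00 = 11 h 16 min; less 30 min break → 10 h 46 min
Total: 5 h 8 min + 10 h 2 min + 6 h 0 min + 10 h 46 min = 31 h 56 min.

31.93 hours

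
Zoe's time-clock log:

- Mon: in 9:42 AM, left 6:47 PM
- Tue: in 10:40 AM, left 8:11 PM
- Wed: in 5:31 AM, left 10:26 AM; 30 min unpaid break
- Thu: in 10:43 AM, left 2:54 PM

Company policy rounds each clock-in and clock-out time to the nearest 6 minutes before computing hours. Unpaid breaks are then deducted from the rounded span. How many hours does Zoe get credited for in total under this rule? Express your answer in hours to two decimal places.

Mon: in 9:42 AM→9:42 AM, out 6:47 PM→6:48 PM; 9 h 6 min
Tue: in 10:40 AM→10:42 AM, out 8:11 PM→8:12 PM; 9 h 30 min
Wed: in 5:31 AM→5:30 AM, out 10:26 AM→10:24 AM; 4 h 54 min − 30 min = 4 h 24 min
Thu: in 10:43 AM→10:42 AM, out 2:54 PM→2:54 PM; 4 h 12 min
Total credited: 27 h 12 min.

27.20 hours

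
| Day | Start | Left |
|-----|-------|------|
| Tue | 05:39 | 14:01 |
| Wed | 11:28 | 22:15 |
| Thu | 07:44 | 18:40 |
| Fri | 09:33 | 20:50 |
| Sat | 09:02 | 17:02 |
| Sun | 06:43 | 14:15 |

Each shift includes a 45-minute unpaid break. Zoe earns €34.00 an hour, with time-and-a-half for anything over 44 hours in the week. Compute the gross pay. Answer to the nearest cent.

Tue: 05:39–14:01 = 8 h 22 min; less 45 min break → 7 h 37 min
Wed: 11:28–22:15 = 10 h 47 min; less 45 min break → 10 h 2 min
Thu: 07:44–18:40 = 10 h 56 min; less 45 min break → 10 h 11 min
Fri: 09:33–20:50 = 11 h 17 min; less 45 min break → 10 h 32 min
Sat: 09:02–17:02 = 8 h 0 min; less 45 min break → 7 h 15 min
Sun: 06:43–14:15 = 7 h 32 min; less 45 min break → 6 h 47 min
Total worked: 52 h 24 min = 3144 min.
Regular 44 h 0 min = 2640 min at €34.00/h; overtime 8 h 24 min = 504 min at €51.00/h.
Pay = (2640 × €34.00 + 504 × €51.00) ÷ 60 = €1924.40.

€1924.40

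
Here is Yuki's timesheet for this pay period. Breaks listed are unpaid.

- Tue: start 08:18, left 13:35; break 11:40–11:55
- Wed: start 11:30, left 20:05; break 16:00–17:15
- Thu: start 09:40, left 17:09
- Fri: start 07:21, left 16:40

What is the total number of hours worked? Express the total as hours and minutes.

Tue: 08:18–13:35 = 5 h 17 min; less 15 min break → 5 h 2 min
Wed: 11:30–20:05 = 8 h 35 min; less 75 min break → 7 h 20 min
Thu: 09:40–17:09 = 7 h 29 min
Fri: 07:21–16:40 = 9 h 19 min
Total: 5 h 2 min + 7 h 20 min + 7 h 29 min + 9 h 19 min = 29 h 10 min.

29 h 10 min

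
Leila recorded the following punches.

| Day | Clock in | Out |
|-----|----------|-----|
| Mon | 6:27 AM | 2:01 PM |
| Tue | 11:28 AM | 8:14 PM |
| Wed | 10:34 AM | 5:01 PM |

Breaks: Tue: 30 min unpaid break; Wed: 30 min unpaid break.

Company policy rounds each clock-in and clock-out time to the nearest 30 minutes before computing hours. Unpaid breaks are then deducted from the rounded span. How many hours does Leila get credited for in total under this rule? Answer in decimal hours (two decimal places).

Mon: in 6:27 AM→6:30 AM, out 2:01 PM→2:00 PM; 7 h 30 min
Tue: in 11:28 AM→11:30 AM, out 8:14 PM→8:00 PM; 8 h 30 min − 30 min = 8 h 0 min
Wed: in 10:34 AM→10:30 AM, out 5:01 PM→5:00 PM; 6 h 30 min − 30 min = 6 h 0 min
Total credited: 21 h 30 min.

21.50 hours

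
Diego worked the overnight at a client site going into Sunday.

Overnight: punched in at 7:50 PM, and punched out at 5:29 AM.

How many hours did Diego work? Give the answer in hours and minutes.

9 h 39 min

Overnight: 7:50 PM → midnight = 4 h 10 min; midnight → 5:29 AM = 5 h 29 min; span 9 h 39 min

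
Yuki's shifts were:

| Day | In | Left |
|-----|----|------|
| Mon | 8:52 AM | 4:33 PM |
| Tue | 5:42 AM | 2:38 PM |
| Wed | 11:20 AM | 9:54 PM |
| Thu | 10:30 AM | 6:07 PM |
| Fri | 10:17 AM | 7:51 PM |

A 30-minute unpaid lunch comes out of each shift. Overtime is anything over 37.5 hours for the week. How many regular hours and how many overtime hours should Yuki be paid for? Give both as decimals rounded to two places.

Regular 37.50 hours, overtime 4.37 hours

Mon: 8:52 AM–4:33 PM = 7 h 41 min; less 30 min break → 7 h 11 min
Tue: 5:42 AM–2:38 PM = 8 h 56 min; less 30 min break → 8 h 26 min
Wed: 11:20 AM–9:54 PM = 10 h 34 min; less 30 min break → 10 h 4 min
Thu: 10:30 AM–6:07 PM = 7 h 37 min; less 30 min break → 7 h 7 min
Fri: 10:17 AM–7:51 PM = 9 h 34 min; less 30 min break → 9 h 4 min
Total worked: 41 h 52 min = 41.87 h.
Threshold 37.5 h → overtime 4 h 22 min, regular 37 h 30 min.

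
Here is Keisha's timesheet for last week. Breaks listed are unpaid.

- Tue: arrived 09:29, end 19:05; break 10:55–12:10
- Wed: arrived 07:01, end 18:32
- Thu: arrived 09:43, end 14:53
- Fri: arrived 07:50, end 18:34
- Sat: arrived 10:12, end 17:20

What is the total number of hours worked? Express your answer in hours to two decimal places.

42.90 hours

Tue: 09:29–19:05 = 9 h 36 min; less 75 min break → 8 h 21 min
Wed: 07:01–18:32 = 11 h 31 min
Thu: 09:43–14:53 = 5 h 10 min
Fri: 07:50–18:34 = 10 h 44 min
Sat: 10:12–17:20 = 7 h 8 min
Total: 8 h 21 min + 11 h 31 min + 5 h 10 min + 10 h 44 min + 7 h 8 min = 42 h 54 min.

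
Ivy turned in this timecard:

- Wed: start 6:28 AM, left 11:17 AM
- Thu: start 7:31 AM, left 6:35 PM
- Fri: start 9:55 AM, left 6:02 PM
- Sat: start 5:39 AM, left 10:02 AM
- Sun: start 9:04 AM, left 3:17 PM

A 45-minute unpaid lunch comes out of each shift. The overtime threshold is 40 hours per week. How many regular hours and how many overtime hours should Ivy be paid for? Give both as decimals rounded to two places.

Wed: 6:28 AM–11:17 AM = 4 h 49 min; less 45 min break → 4 h 4 min
Thu: 7:31 AM–6:35 PM = 11 h 4 min; less 45 min break → 10 h 19 min
Fri: 9:55 AM–6:02 PM = 8 h 7 min; less 45 min break → 7 h 22 min
Sat: 5:39 AM–10:02 AM = 4 h 23 min; less 45 min break → 3 h 38 min
Sun: 9:04 AM–3:17 PM = 6 h 13 min; less 45 min break → 5 h 28 min
Total worked: 30 h 51 min = 30.85 h.
Threshold 40 h → overtime 0 h 0 min, regular 30 h 51 min.

Regular 30.85 hours, overtime 0.00 hours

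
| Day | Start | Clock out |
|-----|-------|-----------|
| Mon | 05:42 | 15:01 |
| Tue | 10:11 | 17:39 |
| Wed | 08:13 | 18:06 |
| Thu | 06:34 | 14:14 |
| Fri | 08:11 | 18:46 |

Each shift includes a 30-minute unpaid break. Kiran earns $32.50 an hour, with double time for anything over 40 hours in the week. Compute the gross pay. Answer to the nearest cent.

$1457.08

Mon: 05:42–15:01 = 9 h 19 min; less 30 min break → 8 h 49 min
Tue: 10:11–17:39 = 7 h 28 min; less 30 min break → 6 h 58 min
Wed: 08:13–18:06 = 9 h 53 min; less 30 min break → 9 h 23 min
Thu: 06:34–14:14 = 7 h 40 min; less 30 min break → 7 h 10 min
Fri: 08:11–18:46 = 10 h 35 min; less 30 min break → 10 h 5 min
Total worked: 42 h 25 min = 2545 min.
Regular 40 h 0 min = 2400 min at $32.50/h; overtime 2 h 25 min = 145 min at $65.00/h.
Pay = (2400 × $32.50 + 145 × $65.00) ÷ 60 = $1457.08.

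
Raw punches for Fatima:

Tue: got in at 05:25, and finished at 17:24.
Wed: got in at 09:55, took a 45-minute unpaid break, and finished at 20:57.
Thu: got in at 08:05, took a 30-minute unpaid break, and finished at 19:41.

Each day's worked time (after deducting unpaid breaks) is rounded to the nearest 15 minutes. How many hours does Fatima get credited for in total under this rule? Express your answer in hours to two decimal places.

Tue: 05:25–17:24 = 11 h 59 min → rounds to 12 h 0 min
Wed: 09:55–20:57 = 11 h 2 min − 45 min = 10 h 17 min → rounds to 10 h 15 min
Thu: 08:05–19:41 = 11 h 36 min − 30 min = 11 h 6 min → rounds to 11 h 0 min
Total credited: 33 h 15 min.

33.25 hours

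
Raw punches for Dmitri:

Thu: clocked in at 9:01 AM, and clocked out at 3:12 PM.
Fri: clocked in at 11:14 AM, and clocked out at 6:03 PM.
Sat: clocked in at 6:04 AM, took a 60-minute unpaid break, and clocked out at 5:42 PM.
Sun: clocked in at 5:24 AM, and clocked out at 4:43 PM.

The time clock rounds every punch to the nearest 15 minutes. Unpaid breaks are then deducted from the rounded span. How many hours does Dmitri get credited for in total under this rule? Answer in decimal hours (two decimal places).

35.00 hours

Thu: in 9:01 AM→9:00 AM, out 3:12 PM→3:15 PM; 6 h 15 min
Fri: in 11:14 AM→11:15 AM, out 6:03 PM→6:00 PM; 6 h 45 min
Sat: in 6:04 AM→6:00 AM, out 5:42 PM→5:45 PM; 11 h 45 min − 60 min = 10 h 45 min
Sun: in 5:24 AM→5:30 AM, out 4:43 PM→4:45 PM; 11 h 15 min
Total credited: 35 h 0 min.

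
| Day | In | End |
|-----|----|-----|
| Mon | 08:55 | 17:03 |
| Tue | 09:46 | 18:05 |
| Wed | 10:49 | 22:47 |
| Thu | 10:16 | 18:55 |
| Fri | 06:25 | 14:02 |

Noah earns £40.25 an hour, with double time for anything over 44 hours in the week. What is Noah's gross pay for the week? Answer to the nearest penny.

Mon: 08:55–17:03 = 8 h 8 min
Tue: 09:46–18:05 = 8 h 19 min
Wed: 10:49–22:47 = 11 h 58 min
Thu: 10:16–18:55 = 8 h 39 min
Fri: 06:25–14:02 = 7 h 37 min
Total worked: 44 h 41 min = 2681 min.
Regular 44 h 0 min = 2640 min at £40.25/h; overtime 0 h 41 min = 41 min at £80.50/h.
Pay = (2640 × £40.25 + 41 × £80.50) ÷ 60 = £1826.01.

£1826.01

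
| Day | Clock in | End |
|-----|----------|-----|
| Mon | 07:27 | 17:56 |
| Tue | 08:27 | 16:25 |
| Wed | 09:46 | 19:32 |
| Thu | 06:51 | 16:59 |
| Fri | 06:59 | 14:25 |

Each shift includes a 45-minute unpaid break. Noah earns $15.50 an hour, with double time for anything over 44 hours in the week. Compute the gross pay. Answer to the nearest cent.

$651.52

Mon: 07:27–17:56 = 10 h 29 min; less 45 min break → 9 h 44 min
Tue: 08:27–16:25 = 7 h 58 min; less 45 min break → 7 h 13 min
Wed: 09:46–19:32 = 9 h 46 min; less 45 min break → 9 h 1 min
Thu: 06:51–16:59 = 10 h 8 min; less 45 min break → 9 h 23 min
Fri: 06:59–14:25 = 7 h 26 min; less 45 min break → 6 h 41 min
Total worked: 42 h 2 min = 2522 min.
Regular 42 h 2 min = 2522 min at $15.50/h; overtime 0 h 0 min = 0 min at $31.00/h.
Pay = (2522 × $15.50 + 0 × $31.00) ÷ 60 = $651.52.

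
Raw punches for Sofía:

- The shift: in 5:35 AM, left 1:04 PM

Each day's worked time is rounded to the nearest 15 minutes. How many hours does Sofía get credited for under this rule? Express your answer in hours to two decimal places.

The shift: 5:35 AM–1:04 PM = 7 h 29 min → rounds to 7 h 30 min

7.50 hours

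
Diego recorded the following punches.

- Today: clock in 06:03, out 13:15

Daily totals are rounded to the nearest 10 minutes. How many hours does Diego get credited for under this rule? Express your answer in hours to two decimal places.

7.17 hours

Today: 06:03–13:15 = 7 h 12 min → rounds to 7 h 10 min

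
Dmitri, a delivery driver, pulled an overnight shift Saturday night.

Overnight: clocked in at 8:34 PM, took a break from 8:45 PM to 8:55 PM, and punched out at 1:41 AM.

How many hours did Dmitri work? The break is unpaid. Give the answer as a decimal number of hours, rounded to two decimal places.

Overnight: 8:34 PM → midnight = 3 h 26 min; midnight → 1:41 AM = 1 h 41 min; span 5 h 7 min; less 10 min break → 4 h 57 min

4.95 hours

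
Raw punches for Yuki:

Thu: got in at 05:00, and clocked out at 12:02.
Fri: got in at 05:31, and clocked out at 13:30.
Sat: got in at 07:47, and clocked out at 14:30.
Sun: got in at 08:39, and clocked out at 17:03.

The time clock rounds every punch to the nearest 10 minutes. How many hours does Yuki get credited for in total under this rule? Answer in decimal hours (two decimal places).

30.00 hours

Thu: in 05:00→05:00, out 12:02→12:00; 7 h 0 min
Fri: in 05:31→05:30, out 13:30→13:30; 8 h 0 min
Sat: in 07:47→07:50, out 14:30→14:30; 6 h 40 min
Sun: in 08:39→08:40, out 17:03→17:00; 8 h 20 min
Total credited: 30 h 0 min.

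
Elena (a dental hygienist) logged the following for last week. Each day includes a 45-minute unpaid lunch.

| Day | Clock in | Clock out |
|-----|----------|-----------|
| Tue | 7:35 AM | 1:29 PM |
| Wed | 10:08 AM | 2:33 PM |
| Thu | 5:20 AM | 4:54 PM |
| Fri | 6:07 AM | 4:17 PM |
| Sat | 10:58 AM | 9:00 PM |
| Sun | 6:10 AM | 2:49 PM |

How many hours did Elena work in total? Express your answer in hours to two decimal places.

46.23 hours

Tue: 7:35 AM–1:29 PM = 5 h 54 min; less 45 min break → 5 h 9 min
Wed: 10:08 AM–2:33 PM = 4 h 25 min; less 45 min break → 3 h 40 min
Thu: 5:20 AM–4:54 PM = 11 h 34 min; less 45 min break → 10 h 49 min
Fri: 6:07 AM–4:17 PM = 10 h 10 min; less 45 min break → 9 h 25 min
Sat: 10:58 AM–9:00 PM = 10 h 2 min; less 45 min break → 9 h 17 min
Sun: 6:10 AM–2:49 PM = 8 h 39 min; less 45 min break → 7 h 54 min
Total: 5 h 9 min + 3 h 40 min + 10 h 49 min + 9 h 25 min + 9 h 17 min + 7 h 54 min = 46 h 14 min.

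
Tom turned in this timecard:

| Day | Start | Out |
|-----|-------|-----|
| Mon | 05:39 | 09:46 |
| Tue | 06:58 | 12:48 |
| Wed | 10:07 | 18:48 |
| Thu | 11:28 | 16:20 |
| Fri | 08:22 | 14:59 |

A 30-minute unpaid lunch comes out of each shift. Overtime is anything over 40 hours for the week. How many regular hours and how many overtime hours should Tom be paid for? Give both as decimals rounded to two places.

Regular 27.62 hours, overtime 0.00 hours

Mon: 05:39–09:46 = 4 h 7 min; less 30 min break → 3 h 37 min
Tue: 06:58–12:48 = 5 h 50 min; less 30 min break → 5 h 20 min
Wed: 10:07–18:48 = 8 h 41 min; less 30 min break → 8 h 11 min
Thu: 11:28–16:20 = 4 h 52 min; less 30 min break → 4 h 22 min
Fri: 08:22–14:59 = 6 h 37 min; less 30 min break → 6 h 7 min
Total worked: 27 h 37 min = 27.62 h.
Threshold 40 h → overtime 0 h 0 min, regular 27 h 37 min.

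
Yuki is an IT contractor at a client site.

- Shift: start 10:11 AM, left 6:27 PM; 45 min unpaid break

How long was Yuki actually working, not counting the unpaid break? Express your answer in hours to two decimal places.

Shift: 10:11 AM–6:27 PM = 8 h 16 min; less 45 min break → 7 h 31 min

7.52 hours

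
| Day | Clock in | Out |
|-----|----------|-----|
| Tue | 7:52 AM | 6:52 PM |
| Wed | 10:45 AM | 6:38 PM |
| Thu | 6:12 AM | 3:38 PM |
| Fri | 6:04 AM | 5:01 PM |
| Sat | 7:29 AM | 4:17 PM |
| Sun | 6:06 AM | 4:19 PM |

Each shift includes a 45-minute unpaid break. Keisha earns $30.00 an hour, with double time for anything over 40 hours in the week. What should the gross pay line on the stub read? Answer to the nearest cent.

Tue: 7:52 AM–6:52 PM = 11 h 0 min; less 45 min break → 10 h 15 min
Wed: 10:45 AM–6:38 PM = 7 h 53 min; less 45 min break → 7 h 8 min
Thu: 6:12 AM–3:38 PM = 9 h 26 min; less 45 min break → 8 h 41 min
Fri: 6:04 AM–5:01 PM = 10 h 57 min; less 45 min break → 10 h 12 min
Sat: 7:29 AM–4:17 PM = 8 h 48 min; less 45 min break → 8 h 3 min
Sun: 6:06 AM–4:19 PM = 10 h 13 min; less 45 min break → 9 h 28 min
Total worked: 53 h 47 min = 3227 min.
Regular 40 h 0 min = 2400 min at $30.00/h; overtime 13 h 47 min = 827 min at $60.00/h.
Pay = (2400 × $30.00 + 827 × $60.00) ÷ 60 = $2027.00.

$2027.00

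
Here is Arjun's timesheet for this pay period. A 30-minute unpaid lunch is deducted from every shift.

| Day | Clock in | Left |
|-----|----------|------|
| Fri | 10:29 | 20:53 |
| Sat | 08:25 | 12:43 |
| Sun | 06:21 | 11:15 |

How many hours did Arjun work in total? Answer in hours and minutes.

Fri: 10:29–20:53 = 10 h 24 min; less 30 min break → 9 h 54 min
Sat: 08:25–12:43 = 4 h 18 min; less 30 min break → 3 h 48 min
Sun: 06:21–11:15 = 4 h 54 min; less 30 min break → 4 h 24 min
Total: 9 h 54 min + 3 h 48 min + 4 h 24 min = 18 h 6 min.

18 h 6 min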